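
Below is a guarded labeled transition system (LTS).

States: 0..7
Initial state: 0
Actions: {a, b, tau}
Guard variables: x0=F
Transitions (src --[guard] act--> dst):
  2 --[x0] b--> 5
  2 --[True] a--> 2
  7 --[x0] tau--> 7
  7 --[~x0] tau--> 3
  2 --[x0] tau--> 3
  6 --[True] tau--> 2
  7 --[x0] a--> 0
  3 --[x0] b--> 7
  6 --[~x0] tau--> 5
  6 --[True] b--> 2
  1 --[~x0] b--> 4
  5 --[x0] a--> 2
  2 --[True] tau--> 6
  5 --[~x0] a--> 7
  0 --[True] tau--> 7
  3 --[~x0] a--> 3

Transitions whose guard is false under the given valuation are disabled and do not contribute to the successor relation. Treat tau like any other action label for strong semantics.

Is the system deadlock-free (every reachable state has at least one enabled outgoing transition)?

Answer: DEADLOCK-FREE

Analysis:
Reach set: {0,3,7}
  0: tau→7  [1 exit(s)]
  3: a→3  [1 exit(s)]
  7: tau→3  [1 exit(s)]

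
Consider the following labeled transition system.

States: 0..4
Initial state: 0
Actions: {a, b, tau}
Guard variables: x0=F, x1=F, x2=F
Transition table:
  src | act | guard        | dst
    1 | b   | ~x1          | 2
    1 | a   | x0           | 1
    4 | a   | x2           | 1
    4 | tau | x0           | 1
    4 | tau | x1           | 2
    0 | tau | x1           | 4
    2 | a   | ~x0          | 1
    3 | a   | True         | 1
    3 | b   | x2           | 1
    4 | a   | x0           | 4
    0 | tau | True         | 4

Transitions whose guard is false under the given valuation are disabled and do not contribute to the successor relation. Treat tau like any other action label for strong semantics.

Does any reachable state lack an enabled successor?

Answer: DEADLOCK at state 4

Analysis:
Reachable = {0,4}
  0: tau→4  [deg 1]
  4: ∅  [deadlock]
trace reaching 4: tau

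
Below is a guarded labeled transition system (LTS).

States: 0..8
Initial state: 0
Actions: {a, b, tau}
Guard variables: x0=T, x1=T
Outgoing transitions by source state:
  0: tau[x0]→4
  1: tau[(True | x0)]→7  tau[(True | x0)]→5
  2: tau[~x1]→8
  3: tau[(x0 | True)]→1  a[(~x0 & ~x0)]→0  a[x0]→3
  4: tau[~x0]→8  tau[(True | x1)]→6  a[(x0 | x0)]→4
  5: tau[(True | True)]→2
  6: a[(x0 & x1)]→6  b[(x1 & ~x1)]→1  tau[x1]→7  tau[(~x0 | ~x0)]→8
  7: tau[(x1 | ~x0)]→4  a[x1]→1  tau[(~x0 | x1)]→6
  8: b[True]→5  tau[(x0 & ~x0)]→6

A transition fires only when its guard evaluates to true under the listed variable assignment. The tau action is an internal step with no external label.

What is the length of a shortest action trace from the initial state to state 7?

Answer: 3

Working:
BFS to 7:
  Layer 0: {0}
  Layer 1: {4}
  Layer 2: {6}
  Layer 3: {7}
depth(7)=3, e.g. tau·tau·tau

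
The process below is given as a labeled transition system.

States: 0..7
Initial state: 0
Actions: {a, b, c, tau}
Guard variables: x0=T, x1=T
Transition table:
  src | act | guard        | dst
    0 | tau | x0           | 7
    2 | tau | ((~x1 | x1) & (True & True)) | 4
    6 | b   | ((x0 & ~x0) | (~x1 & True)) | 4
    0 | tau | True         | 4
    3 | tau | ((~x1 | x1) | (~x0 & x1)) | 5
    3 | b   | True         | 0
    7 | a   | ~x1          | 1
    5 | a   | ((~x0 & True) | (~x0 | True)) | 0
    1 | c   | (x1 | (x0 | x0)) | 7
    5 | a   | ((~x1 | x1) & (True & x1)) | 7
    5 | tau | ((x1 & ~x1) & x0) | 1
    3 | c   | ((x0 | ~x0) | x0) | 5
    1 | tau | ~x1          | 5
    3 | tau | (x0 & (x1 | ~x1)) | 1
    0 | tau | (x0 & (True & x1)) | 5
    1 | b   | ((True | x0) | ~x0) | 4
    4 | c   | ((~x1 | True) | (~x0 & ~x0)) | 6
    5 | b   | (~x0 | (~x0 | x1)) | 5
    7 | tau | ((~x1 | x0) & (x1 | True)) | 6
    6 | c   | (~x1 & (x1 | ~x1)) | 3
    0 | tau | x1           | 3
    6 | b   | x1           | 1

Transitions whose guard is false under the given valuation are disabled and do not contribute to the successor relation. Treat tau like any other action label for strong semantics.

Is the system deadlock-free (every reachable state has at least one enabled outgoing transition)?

Answer: DEADLOCK-FREE

Trace:
R = {0,1,3,4,5,6,7}
  0: tau→3  tau→4  tau→5  tau→7  [4 exit(s)]
  1: b→4  c→7  [2 exit(s)]
  3: b→0  c→5  tau→1  tau→5  [4 exit(s)]
  4: c→6  [1 exit(s)]
  5: a→0  a→7  b→5  [3 exit(s)]
  6: b→1  [1 exit(s)]
  7: tau→6  [1 exit(s)]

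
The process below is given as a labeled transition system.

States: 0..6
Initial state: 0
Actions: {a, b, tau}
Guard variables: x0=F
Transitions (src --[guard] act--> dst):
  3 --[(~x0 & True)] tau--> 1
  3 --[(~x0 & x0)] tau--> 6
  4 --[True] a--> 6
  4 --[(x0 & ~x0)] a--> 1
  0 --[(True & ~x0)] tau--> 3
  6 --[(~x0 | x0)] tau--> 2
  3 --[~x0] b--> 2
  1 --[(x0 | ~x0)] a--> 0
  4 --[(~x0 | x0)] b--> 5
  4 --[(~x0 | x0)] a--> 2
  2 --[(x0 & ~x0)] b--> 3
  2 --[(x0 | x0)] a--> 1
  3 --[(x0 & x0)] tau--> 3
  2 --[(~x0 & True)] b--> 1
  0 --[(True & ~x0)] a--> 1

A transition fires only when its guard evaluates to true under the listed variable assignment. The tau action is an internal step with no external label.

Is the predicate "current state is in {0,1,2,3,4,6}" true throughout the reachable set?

Answer: INVARIANT HOLDS

Analysis:
Inv-set: {0,1,2,3,4,6}
Reach set: {0,1,2,3}
  0: ok
  1: ok
  2: ok
  3: ok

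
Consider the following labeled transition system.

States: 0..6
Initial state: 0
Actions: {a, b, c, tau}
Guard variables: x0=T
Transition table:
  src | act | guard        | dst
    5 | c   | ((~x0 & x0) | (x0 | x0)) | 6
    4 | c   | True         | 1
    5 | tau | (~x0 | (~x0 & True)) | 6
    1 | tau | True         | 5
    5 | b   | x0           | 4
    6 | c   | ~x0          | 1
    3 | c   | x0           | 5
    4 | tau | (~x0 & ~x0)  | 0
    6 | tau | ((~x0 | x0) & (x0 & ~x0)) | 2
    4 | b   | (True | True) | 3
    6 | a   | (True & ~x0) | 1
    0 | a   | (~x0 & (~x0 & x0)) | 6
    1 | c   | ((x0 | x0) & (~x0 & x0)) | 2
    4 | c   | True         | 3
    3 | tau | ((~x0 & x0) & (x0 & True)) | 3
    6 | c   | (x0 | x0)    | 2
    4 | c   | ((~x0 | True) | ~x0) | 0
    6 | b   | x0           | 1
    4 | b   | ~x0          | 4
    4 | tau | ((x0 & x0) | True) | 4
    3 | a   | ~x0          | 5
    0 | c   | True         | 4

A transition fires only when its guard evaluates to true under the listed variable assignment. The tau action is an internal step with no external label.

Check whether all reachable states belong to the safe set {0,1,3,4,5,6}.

Answer: INVARIANT VIOLATED at state 2

Analysis:
Allowed set {0,1,3,4,5,6}
Reach set: {0,1,2,3,4,5,6}
  0: ok
  1: ok
  2: VIOLATES
  3: ok
  4: ok
  5: ok
  6: ok
reach 2 via c·c·tau·c·c — violates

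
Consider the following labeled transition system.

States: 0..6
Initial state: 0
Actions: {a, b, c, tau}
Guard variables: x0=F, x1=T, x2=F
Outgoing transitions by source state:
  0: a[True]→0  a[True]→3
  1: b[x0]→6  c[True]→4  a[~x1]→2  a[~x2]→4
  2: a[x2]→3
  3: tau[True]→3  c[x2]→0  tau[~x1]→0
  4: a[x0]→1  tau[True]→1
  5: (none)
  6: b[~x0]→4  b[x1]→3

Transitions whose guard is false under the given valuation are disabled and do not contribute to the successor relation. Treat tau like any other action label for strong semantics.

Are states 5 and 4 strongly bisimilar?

Answer: NOT BISIMILAR

Trace:
Bisimulation quotient by refinement:
  round 0: {{0,1,2,3,4,5,6}}
  round 1: {{0},{1},{2,5},{3,4},{6}}
  round 2: {{0},{1},{2,5},{3},{4},{6}}
Fixed point at round 3; 6 class(es).
[5]={2,5}  [4]={4}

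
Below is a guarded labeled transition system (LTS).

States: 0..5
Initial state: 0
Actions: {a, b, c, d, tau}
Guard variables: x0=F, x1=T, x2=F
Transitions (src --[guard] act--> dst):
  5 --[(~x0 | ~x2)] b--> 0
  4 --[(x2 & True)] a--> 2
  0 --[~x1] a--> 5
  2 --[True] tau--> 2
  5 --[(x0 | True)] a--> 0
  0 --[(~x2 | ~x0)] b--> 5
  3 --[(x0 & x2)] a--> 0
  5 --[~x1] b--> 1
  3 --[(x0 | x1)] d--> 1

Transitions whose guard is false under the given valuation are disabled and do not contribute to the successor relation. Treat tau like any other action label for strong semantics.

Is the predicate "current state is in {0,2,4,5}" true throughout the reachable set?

Safe = {0,2,4,5}
R = {0,5}
  0: ✓
  5: ✓

Answer: INVARIANT HOLDS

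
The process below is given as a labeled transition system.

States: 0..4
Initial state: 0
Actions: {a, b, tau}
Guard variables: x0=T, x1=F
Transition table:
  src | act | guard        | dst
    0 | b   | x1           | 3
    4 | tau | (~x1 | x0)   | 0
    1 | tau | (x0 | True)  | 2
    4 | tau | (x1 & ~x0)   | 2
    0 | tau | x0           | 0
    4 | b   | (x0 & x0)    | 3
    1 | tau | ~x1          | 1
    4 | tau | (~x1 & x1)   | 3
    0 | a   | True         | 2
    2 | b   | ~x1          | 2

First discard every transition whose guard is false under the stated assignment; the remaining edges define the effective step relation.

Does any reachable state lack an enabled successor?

R = {0,2}
  0: a→2  tau→0  [2 exit(s)]
  2: b→2  [1 exit(s)]

Answer: DEADLOCK-FREE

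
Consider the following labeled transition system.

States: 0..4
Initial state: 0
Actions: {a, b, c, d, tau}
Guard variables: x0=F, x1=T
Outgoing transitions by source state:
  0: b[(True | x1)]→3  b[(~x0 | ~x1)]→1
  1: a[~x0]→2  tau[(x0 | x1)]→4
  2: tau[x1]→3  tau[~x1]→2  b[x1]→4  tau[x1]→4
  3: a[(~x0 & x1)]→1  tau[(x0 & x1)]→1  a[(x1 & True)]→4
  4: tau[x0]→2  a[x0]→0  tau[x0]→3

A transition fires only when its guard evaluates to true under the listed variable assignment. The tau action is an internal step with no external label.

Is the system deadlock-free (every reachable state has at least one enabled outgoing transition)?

R = {0,1,2,3,4}
  0: b→1  b→3  [2 out]
  1: a→2  tau→4  [2 out]
  2: b→4  tau→3  tau→4  [3 out]
  3: a→1  a→4  [2 out]
  4: ∅  [STUCK]
witness 4: b·tau

Answer: DEADLOCK at state 4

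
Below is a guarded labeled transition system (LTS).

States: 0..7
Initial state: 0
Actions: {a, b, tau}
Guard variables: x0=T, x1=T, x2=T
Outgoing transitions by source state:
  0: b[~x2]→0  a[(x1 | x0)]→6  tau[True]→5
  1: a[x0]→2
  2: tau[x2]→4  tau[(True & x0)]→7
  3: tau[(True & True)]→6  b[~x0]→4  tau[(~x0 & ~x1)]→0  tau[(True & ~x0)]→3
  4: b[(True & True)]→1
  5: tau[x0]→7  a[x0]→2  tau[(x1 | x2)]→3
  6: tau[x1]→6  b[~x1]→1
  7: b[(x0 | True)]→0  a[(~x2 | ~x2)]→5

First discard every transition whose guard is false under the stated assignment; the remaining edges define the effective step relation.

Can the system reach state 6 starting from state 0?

Answer: REACHABLE

Trace:
Guard filter leaves 12 enabled edge(s).
depth 0: {0}
depth 1: {5,6}  total {0,5,6}
depth 2: {2,3,7}  total {0,2,3,5,6,7}
depth 3: {4}  total {0,2,3,4,5,6,7}
depth 4: {1}  total {0,1,2,3,4,5,6,7}
R = {0,1,2,3,4,5,6,7}
witness 6: a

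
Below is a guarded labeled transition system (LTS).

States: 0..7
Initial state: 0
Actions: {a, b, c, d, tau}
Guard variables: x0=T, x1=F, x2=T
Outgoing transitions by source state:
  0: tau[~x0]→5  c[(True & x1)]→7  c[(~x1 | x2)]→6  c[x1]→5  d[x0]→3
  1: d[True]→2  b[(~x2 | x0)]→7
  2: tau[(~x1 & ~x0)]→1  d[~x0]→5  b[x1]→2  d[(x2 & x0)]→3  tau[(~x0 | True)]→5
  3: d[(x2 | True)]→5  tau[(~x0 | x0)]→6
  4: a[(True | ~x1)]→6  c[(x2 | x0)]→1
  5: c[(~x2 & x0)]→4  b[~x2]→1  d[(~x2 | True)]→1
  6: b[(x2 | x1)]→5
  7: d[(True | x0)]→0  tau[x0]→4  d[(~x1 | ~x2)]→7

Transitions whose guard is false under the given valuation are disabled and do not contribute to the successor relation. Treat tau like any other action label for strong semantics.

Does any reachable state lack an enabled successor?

Answer: DEADLOCK-FREE

Analysis:
Reach set: {0,1,2,3,4,5,6,7}
  0: c→6  d→3  [2 out]
  1: b→7  d→2  [2 out]
  2: d→3  tau→5  [2 out]
  3: d→5  tau→6  [2 out]
  4: a→6  c→1  [2 out]
  5: d→1  [1 out]
  6: b→5  [1 out]
  7: d→0  d→7  tau→4  [3 out]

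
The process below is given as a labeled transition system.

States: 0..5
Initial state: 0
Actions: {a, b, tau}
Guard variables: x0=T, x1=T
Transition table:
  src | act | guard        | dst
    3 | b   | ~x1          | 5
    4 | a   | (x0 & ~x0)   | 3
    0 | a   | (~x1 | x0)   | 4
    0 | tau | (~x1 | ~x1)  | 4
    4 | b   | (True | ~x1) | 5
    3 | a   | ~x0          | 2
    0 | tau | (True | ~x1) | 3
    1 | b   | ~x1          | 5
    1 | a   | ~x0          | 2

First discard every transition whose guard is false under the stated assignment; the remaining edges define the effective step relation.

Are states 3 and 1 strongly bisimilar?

Refine partition for ~:
  round 0: {{0,1,2,3,4,5}}
  round 1: {{0},{1,2,3,5},{4}}
3 equivalence class(es) (converged in 2)
class of 3: {1,2,3,5}; class of 1: {1,2,3,5}

Answer: BISIMILAR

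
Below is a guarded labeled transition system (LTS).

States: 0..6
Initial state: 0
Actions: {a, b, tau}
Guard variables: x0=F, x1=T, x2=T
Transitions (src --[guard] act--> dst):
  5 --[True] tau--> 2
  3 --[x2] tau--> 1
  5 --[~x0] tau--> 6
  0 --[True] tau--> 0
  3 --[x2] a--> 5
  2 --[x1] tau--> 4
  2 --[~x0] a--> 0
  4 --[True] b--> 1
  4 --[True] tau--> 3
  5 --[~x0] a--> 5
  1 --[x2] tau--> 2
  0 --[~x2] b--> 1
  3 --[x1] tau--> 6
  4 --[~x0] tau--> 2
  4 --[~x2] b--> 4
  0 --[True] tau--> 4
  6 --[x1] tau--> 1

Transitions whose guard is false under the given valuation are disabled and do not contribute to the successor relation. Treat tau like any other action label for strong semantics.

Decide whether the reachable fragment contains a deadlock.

Reach set: {0,1,2,3,4,5,6}
  0: tau→0  tau→4  [2 exit(s)]
  1: tau→2  [1 exit(s)]
  2: a→0  tau→4  [2 exit(s)]
  3: a→5  tau→1  tau→6  [3 exit(s)]
  4: b→1  tau→2  tau→3  [3 exit(s)]
  5: a→5  tau→2  tau→6  [3 exit(s)]
  6: tau→1  [1 exit(s)]

Answer: DEADLOCK-FREE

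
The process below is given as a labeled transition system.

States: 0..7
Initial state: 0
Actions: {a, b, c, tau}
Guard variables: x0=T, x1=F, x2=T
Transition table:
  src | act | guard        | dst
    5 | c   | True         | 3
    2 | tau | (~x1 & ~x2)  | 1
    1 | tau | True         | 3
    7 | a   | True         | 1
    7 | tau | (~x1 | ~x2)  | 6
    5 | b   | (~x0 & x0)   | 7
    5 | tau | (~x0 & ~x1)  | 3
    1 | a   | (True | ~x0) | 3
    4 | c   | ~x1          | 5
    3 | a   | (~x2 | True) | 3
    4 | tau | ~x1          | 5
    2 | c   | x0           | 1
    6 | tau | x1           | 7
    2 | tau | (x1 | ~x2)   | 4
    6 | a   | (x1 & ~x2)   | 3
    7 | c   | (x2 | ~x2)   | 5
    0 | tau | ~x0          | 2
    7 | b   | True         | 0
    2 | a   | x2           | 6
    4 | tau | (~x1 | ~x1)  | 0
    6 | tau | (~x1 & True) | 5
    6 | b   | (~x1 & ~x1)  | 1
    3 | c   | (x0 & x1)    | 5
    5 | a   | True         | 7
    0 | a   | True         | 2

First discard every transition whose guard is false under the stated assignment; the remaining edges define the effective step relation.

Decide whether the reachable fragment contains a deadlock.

Answer: DEADLOCK-FREE

Trace:
R = {0,1,2,3,5,6,7}
  0: a→2  [1 exit(s)]
  1: a→3  tau→3  [2 exit(s)]
  2: a→6  c→1  [2 exit(s)]
  3: a→3  [1 exit(s)]
  5: a→7  c→3  [2 exit(s)]
  6: b→1  tau→5  [2 exit(s)]
  7: a→1  b→0  c→5  tau→6  [4 exit(s)]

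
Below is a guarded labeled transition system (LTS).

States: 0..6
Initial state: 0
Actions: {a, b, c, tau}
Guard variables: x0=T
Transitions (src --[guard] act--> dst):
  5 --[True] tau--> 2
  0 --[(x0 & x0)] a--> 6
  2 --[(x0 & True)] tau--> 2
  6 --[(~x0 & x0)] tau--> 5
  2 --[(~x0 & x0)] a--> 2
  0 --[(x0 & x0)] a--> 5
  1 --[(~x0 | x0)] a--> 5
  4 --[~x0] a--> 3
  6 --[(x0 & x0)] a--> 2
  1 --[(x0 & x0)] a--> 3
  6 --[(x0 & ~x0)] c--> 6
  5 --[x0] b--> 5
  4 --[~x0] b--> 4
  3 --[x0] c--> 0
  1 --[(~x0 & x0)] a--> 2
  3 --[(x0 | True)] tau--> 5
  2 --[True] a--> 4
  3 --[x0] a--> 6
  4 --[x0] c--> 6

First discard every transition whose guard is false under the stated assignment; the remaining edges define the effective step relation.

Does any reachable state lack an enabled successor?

Reach set: {0,2,4,5,6}
  0: a→5  a→6  [2 out]
  2: a→4  tau→2  [2 out]
  4: c→6  [1 out]
  5: b→5  tau→2  [2 out]
  6: a→2  [1 out]

Answer: DEADLOCK-FREE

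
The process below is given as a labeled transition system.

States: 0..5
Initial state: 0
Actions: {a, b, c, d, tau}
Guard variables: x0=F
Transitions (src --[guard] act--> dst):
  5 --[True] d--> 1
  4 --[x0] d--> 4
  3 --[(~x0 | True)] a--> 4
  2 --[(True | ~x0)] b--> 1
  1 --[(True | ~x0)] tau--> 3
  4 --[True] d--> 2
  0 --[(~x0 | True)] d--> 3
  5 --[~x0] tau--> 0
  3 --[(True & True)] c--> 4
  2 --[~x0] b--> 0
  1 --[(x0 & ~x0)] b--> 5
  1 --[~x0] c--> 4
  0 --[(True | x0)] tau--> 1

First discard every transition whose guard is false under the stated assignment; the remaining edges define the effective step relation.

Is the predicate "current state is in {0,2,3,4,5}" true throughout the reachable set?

Safe = {0,2,3,4,5}
R = {0,1,2,3,4}
  0: ok
  1: outside
  2: ok
  3: ok
  4: ok
witness against invariant: tau → 1

Answer: INVARIANT VIOLATED at state 1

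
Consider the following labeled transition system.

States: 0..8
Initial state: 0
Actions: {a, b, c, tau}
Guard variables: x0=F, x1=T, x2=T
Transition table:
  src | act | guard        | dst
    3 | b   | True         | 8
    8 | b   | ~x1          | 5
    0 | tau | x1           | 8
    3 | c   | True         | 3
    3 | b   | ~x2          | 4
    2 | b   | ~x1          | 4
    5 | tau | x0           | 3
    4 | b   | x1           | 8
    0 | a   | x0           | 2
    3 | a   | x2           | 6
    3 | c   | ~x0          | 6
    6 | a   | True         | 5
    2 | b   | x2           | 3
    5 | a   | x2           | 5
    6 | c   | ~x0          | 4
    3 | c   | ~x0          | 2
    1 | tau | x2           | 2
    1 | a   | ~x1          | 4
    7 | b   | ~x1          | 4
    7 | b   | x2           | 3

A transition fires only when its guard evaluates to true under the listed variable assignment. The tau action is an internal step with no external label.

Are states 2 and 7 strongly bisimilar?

Answer: BISIMILAR

Trace:
Bisimulation quotient by refinement:
  P[0] = {{0,1,2,3,4,5,6,7,8}}
  P[1] = {{0,1},{2,4,7},{3},{5},{6},{8}}
  P[2] = {{0},{1},{2,7},{3},{4},{5},{6},{8}}
Fixed point at round 3; 8 class(es).
class of 2: {2,7}; class of 7: {2,7}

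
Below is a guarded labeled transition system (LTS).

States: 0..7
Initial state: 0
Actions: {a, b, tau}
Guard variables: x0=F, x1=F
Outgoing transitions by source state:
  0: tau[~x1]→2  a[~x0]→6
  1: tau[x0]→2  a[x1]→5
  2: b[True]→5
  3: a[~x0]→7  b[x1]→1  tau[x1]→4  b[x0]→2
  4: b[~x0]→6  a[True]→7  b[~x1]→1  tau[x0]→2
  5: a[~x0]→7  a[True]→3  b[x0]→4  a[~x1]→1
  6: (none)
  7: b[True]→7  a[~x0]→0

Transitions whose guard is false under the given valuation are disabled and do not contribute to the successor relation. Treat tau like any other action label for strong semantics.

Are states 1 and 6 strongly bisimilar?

Compute ~ classes (split until stable):
  round 0: {{0,1,2,3,4,5,6,7}}
  round 1: {{0},{1,6},{2},{3,5},{4,7}}
  round 2: {{0},{1,6},{2},{3},{4},{5},{7}}
Fixed point at round 3; 7 class(es).
class of 1: {1,6}; class of 6: {1,6}

Answer: BISIMILAR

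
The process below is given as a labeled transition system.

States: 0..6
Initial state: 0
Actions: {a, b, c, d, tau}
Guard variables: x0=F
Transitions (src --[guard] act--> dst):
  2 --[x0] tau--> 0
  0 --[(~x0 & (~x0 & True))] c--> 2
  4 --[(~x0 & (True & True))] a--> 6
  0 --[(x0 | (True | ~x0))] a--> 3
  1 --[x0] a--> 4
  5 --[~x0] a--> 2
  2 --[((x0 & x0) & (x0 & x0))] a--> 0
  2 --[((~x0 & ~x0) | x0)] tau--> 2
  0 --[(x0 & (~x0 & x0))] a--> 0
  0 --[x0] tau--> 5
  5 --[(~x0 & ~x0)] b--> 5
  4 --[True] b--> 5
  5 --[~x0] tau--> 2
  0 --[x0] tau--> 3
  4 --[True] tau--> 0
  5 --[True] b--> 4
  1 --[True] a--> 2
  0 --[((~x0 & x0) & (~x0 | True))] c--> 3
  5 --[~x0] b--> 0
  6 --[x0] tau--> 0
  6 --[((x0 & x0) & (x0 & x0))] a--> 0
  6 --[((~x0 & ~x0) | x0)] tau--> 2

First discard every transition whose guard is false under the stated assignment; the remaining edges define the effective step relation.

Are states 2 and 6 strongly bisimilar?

Answer: BISIMILAR

Working:
Compute ~ classes (split until stable):
  π0 = {{0,1,2,3,4,5,6}}
  π1 = {{0},{1},{2,6},{3},{4,5}}
  π2 = {{0},{1},{2,6},{3},{4},{5}}
stable after 3 split(s): 6 block(s)
[2]={2,6}  [6]={2,6}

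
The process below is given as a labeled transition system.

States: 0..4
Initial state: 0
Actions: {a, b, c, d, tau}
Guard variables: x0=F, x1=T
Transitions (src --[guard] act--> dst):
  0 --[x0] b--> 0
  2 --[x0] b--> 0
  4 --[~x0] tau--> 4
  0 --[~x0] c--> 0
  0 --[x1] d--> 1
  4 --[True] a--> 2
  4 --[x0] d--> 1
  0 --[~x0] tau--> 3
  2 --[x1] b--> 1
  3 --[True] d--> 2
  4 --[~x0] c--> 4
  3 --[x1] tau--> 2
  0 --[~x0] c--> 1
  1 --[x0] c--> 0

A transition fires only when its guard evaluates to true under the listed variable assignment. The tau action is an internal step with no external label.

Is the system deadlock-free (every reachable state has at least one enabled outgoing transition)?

Answer: DEADLOCK at state 1

Analysis:
R = {0,1,2,3}
  0: c→0  c→1  d→1  tau→3  [deg 4]
  1: ∅  [deadlock]
  2: b→1  [deg 1]
  3: d→2  tau→2  [deg 2]
trace reaching 1: c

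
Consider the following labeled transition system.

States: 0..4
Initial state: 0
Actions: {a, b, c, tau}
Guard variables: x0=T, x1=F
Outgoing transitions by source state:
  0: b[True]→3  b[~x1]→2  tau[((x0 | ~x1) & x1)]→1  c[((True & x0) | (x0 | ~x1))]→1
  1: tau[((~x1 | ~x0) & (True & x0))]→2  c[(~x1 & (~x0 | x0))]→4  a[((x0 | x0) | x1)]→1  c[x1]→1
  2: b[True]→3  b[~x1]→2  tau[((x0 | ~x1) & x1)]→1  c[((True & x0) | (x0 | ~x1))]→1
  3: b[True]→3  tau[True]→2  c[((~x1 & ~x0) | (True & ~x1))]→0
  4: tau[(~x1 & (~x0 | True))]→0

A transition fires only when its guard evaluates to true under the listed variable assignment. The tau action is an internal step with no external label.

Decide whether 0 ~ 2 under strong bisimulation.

Compute ~ classes (split until stable):
  π0 = {{0,1,2,3,4}}
  π1 = {{0,2},{1},{3},{4}}
stable after 2 split(s): 4 block(s)
[0]={0,2}  [2]={0,2}

Answer: BISIMILAR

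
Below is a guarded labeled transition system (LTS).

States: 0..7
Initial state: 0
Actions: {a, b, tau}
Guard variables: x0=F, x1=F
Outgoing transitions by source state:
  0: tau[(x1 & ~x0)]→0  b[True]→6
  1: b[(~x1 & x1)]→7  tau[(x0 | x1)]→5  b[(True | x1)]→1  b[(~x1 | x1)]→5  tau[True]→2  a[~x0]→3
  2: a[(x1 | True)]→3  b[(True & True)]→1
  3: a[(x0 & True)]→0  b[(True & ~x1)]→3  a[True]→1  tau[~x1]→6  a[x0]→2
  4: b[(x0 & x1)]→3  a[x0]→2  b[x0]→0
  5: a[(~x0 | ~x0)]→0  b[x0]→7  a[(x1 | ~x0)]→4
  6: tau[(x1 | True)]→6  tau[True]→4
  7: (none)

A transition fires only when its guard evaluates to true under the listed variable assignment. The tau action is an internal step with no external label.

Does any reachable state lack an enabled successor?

Answer: DEADLOCK at state 4

Trace:
Reachable = {0,4,6}
  0: b→6  [1 out]
  4: ∅  [STUCK]
  6: tau→4  tau→6  [2 out]
witness 4: b·tau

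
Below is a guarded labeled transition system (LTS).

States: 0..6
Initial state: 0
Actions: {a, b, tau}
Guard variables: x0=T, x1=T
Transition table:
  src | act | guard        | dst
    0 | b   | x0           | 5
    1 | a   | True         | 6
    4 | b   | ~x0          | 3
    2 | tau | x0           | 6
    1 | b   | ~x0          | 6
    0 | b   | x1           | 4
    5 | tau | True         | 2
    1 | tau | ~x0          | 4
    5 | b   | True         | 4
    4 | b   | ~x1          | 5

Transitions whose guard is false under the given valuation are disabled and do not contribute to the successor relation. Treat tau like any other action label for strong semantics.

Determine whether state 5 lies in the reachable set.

Guard filter leaves 6 enabled edge(s).
L0 = {0}
L1 = {4,5}  total {0,4,5}
L2 = {2}  total {0,2,4,5}
L3 = {6}  total {0,2,4,5,6}
Reach set: {0,2,4,5,6}
trace reaching 5: b

Answer: REACHABLE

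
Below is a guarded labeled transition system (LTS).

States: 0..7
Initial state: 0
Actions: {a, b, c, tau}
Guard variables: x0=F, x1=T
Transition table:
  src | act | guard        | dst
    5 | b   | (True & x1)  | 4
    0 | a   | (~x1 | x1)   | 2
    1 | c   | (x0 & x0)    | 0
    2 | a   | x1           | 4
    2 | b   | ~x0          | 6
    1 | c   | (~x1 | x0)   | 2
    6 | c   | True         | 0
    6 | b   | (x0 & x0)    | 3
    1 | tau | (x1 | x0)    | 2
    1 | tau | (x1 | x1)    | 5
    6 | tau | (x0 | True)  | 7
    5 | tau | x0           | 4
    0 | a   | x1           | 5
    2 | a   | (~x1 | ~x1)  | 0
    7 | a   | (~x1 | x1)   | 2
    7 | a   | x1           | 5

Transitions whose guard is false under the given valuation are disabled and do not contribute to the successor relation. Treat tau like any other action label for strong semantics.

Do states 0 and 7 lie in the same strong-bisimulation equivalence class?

Answer: BISIMILAR

Working:
Bisimulation quotient by refinement:
  π0 = {{0,1,2,3,4,5,6,7}}
  π1 = {{0,7},{1},{2},{3,4},{5},{6}}
Fixed point at round 2; 6 class(es).
class of 0: {0,7}; class of 7: {0,7}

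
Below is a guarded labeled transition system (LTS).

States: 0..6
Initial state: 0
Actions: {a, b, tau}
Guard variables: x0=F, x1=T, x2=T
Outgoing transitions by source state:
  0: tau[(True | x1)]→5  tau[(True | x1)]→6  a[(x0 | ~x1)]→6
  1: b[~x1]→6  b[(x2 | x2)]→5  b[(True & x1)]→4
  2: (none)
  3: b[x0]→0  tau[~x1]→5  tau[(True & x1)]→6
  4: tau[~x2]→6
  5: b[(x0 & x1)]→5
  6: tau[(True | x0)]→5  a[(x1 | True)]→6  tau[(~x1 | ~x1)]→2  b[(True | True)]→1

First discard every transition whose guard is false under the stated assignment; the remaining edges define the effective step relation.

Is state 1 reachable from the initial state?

8 transition(s) survive guard evaluation.
Layer 0: {0}
Layer 1: {5,6}  cumulative {0,5,6}
Layer 2: {1}  cumulative {0,1,5,6}
Layer 3: {4}  cumulative {0,1,4,5,6}
Reachable = {0,1,4,5,6}
Path to 1: tau·b

Answer: REACHABLE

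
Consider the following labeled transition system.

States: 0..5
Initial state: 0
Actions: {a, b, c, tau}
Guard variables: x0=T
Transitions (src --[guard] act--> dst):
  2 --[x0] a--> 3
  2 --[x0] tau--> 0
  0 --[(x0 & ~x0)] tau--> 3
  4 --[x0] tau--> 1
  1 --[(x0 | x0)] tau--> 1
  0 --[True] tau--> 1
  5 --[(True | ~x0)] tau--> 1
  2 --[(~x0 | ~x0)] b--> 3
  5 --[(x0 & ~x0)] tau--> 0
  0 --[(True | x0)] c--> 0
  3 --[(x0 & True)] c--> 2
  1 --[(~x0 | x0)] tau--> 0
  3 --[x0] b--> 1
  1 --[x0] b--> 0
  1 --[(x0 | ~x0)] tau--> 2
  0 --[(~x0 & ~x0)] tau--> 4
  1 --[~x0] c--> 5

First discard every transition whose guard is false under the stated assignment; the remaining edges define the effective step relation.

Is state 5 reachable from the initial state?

12 transition(s) survive guard evaluation.
Layer 0: {0}
Layer 1: {1}  now seen {0,1}
Layer 2: {2}  now seen {0,1,2}
Layer 3: {3}  now seen {0,1,2,3}
Reach set: {0,1,2,3}

Answer: UNREACHABLE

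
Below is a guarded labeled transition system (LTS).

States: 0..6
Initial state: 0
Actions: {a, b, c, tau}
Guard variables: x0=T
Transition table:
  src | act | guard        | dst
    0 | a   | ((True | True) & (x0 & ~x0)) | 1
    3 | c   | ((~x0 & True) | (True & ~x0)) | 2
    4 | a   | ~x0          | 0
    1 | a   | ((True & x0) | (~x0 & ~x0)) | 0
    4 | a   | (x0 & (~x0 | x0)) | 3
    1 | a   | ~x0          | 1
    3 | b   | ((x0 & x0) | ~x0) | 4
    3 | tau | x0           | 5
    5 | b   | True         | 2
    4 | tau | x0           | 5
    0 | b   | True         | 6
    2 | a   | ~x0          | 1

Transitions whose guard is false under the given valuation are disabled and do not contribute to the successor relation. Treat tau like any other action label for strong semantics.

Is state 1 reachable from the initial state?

Guard filter leaves 7 enabled edge(s).
Layer 0: {0}
Layer 1: {6}  cumulative {0,6}
Reachable = {0,6}

Answer: UNREACHABLE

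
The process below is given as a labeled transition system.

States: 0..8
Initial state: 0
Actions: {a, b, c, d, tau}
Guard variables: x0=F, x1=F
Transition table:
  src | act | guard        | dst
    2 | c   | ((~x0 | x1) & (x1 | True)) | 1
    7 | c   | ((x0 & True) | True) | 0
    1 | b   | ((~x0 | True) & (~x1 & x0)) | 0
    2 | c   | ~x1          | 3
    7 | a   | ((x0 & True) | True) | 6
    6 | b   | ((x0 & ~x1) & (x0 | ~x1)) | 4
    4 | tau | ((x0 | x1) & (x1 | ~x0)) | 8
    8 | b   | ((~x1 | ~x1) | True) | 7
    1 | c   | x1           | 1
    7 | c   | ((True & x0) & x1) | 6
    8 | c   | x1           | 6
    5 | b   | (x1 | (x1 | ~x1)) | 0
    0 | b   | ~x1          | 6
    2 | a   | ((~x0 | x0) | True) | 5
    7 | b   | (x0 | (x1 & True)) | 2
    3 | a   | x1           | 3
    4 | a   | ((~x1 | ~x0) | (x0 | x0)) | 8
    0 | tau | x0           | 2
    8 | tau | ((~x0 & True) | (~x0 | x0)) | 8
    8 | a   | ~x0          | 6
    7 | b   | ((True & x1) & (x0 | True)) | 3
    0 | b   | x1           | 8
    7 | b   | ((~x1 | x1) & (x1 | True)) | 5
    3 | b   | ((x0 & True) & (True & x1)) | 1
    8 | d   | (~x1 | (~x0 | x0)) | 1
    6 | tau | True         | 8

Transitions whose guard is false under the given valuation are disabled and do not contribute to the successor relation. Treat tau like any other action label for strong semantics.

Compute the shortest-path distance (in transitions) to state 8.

Answer: 2

Working:
BFS to 8:
  Layer 0: {0}
  Layer 1: {6}
  Layer 2: {8}
first hit 8 at d=2 via b·tau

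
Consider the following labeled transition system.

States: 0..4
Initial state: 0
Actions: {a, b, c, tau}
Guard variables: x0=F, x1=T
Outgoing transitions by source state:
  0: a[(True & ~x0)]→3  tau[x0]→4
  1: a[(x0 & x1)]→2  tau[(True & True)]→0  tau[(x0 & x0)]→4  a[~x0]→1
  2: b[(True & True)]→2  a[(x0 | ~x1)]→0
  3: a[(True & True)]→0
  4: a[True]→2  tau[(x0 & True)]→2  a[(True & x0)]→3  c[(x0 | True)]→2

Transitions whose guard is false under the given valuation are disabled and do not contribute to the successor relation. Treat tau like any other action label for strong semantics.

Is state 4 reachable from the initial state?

7 transition(s) survive guard evaluation.
Layer 0: {0}
Layer 1: {3}  now seen {0,3}
R = {0,3}

Answer: UNREACHABLE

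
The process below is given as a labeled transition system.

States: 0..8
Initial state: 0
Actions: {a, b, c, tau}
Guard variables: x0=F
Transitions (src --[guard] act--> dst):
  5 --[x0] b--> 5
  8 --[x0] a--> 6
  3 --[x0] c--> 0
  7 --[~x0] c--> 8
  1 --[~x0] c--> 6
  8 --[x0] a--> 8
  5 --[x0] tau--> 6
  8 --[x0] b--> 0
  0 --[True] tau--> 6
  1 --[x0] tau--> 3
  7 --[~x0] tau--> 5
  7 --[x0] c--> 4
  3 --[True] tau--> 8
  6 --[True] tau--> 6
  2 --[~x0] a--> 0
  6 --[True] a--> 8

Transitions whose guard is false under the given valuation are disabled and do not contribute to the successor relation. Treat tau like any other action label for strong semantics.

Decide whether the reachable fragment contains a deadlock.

Answer: DEADLOCK at state 8

Analysis:
Reach set: {0,6,8}
  0: tau→6  [deg 1]
  6: a→8  tau→6  [deg 2]
  8: ∅  [no exit]
Path to 8: tau·a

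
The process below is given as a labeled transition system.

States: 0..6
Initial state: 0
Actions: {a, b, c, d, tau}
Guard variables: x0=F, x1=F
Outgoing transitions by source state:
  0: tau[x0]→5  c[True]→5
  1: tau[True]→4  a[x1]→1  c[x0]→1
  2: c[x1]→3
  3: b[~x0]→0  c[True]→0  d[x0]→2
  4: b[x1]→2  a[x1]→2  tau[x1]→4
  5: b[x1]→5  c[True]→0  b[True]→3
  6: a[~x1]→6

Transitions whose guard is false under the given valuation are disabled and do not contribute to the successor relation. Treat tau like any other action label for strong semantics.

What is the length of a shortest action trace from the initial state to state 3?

Breadth-first toward 3:
  depth 0: {0}
  depth 1: {5}
  depth 2: {3}
3 enters at depth 2; path c·b

Answer: 2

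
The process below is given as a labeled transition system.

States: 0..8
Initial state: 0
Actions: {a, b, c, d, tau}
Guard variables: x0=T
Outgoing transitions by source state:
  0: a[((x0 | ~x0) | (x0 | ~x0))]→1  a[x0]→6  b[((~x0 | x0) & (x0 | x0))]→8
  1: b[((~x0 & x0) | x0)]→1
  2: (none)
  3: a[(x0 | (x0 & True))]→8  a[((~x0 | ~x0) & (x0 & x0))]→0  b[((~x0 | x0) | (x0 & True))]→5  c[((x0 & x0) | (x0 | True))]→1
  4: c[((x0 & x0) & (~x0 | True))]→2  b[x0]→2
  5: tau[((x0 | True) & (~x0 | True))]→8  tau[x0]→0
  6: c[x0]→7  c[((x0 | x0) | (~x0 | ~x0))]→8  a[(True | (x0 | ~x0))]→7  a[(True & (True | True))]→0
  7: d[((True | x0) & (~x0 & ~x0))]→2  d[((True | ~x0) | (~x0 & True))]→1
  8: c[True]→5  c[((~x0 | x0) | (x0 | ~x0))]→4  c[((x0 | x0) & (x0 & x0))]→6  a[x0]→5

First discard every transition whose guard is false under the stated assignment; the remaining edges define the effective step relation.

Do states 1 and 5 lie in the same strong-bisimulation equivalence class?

Refine partition for ~:
  P[0] = {{0,1,2,3,4,5,6,7,8}}
  P[1] = {{0},{1},{2},{3},{4},{5},{6,8},{7}}
  P[2] = {{0},{1},{2},{3},{4},{5},{6},{7},{8}}
9 equivalence class(es) (converged in 3)
class of 1: {1}; class of 5: {5}

Answer: NOT BISIMILAR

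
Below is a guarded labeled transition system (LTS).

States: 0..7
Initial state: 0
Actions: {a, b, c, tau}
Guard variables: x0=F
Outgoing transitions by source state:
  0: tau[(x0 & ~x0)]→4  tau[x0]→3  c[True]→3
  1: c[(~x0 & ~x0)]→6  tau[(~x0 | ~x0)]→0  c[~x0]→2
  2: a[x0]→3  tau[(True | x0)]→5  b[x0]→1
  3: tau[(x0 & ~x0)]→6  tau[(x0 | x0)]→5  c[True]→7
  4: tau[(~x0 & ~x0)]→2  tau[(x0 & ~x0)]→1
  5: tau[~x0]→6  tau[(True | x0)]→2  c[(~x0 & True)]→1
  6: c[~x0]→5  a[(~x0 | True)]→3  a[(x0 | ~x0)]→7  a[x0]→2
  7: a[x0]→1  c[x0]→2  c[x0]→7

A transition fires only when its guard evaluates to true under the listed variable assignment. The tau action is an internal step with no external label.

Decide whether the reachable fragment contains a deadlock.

Answer: DEADLOCK at state 7

Trace:
Reach set: {0,3,7}
  0: c→3  [1 out]
  3: c→7  [1 out]
  7: ∅  [deadlock]
Path to 7: c·c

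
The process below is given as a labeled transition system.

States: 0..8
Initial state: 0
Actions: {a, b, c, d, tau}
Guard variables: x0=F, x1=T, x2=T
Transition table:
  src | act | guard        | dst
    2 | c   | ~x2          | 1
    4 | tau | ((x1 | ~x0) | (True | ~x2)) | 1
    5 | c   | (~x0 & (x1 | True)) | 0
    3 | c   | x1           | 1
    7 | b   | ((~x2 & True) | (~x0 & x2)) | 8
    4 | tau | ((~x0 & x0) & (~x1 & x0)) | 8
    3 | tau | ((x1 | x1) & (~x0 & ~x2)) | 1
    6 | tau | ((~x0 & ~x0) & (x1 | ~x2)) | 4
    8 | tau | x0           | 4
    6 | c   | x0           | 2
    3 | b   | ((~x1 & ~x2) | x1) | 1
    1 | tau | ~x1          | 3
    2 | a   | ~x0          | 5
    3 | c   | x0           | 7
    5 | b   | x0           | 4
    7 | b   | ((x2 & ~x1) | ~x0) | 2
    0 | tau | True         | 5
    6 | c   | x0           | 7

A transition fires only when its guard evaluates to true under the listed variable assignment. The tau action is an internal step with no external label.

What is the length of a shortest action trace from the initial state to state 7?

BFS to 7:
  Layer 0: {0}
  Layer 1: {5}
7 never appears.

Answer: UNREACHABLE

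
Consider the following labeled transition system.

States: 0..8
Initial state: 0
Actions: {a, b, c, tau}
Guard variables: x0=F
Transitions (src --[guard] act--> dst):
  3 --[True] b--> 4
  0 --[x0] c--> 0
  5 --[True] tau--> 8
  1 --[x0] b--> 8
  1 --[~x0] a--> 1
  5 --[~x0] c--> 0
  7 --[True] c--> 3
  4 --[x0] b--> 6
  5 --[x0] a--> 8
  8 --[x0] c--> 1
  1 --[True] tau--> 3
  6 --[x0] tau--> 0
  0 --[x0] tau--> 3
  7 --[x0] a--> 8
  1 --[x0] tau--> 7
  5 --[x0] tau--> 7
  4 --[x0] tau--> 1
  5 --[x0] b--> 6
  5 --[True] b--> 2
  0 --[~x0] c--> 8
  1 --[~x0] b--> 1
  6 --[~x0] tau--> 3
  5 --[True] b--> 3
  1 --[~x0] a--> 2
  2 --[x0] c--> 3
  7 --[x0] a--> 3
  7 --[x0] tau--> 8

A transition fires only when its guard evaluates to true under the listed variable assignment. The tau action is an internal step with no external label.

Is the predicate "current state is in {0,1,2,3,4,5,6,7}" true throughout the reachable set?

Inv-set: {0,1,2,3,4,5,6,7}
Reachable = {0,8}
  0: ok
  8: VIOLATES
witness against invariant: c → 8

Answer: INVARIANT VIOLATED at state 8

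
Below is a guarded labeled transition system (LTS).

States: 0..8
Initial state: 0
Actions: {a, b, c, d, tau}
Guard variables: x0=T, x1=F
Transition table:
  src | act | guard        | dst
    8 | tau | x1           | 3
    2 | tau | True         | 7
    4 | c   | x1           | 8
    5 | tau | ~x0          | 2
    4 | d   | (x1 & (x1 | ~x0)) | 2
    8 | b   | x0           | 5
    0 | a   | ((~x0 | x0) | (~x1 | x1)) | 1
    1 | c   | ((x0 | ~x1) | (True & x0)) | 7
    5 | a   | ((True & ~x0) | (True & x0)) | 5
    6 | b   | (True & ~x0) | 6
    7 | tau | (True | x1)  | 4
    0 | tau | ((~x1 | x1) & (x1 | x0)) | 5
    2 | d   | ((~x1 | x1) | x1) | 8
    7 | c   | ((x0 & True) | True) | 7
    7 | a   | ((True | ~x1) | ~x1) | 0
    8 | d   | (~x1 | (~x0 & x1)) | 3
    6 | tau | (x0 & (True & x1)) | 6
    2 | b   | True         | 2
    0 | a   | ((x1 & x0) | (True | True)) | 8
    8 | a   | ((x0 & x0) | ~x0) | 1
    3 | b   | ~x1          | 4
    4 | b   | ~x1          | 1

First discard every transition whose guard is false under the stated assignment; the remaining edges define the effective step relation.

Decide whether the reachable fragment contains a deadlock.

Reach set: {0,1,3,4,5,7,8}
  0: a→1  a→8  tau→5  [3 out]
  1: c→7  [1 out]
  3: b→4  [1 out]
  4: b→1  [1 out]
  5: a→5  [1 out]
  7: a→0  c→7  tau→4  [3 out]
  8: a→1  b→5  d→3  [3 out]

Answer: DEADLOCK-FREE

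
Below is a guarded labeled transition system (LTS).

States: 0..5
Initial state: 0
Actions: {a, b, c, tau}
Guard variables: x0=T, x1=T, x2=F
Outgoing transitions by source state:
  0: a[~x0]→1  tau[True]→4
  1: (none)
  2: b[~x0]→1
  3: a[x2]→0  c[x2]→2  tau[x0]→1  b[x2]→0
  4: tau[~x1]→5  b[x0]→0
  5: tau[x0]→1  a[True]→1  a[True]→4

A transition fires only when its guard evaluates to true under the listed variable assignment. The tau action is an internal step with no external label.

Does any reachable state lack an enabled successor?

R = {0,4}
  0: tau→4  [deg 1]
  4: b→0  [deg 1]

Answer: DEADLOCK-FREE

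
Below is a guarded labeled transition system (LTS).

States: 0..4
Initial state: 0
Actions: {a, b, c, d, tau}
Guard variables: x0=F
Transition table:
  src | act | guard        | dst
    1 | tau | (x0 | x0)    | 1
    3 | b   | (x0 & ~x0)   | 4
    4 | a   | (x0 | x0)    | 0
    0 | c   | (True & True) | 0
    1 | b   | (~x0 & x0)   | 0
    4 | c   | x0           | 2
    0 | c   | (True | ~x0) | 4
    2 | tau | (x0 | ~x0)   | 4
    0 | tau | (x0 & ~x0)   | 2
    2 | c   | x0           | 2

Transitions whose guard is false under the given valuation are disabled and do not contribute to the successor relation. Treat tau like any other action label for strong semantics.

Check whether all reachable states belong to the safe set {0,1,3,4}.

Inv-set: {0,1,3,4}
Reachable = {0,4}
  0: ok
  4: ok

Answer: INVARIANT HOLDS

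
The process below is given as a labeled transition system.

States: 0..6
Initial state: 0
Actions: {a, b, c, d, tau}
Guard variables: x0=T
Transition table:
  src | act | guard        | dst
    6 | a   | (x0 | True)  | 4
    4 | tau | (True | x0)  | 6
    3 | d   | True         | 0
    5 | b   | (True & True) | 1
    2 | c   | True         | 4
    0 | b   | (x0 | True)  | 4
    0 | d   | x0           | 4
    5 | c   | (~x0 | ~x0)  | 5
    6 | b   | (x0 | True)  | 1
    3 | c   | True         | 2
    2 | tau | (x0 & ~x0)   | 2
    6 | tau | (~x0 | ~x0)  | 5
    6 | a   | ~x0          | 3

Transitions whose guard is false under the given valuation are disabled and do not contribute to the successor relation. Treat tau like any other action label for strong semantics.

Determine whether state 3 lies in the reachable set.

After dropping false guards: 9 live edges.
L0 = {0}
L1 = {4}  cumulative {0,4}
L2 = {6}  cumulative {0,4,6}
L3 = {1}  cumulative {0,1,4,6}
Reach set: {0,1,4,6}

Answer: UNREACHABLE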